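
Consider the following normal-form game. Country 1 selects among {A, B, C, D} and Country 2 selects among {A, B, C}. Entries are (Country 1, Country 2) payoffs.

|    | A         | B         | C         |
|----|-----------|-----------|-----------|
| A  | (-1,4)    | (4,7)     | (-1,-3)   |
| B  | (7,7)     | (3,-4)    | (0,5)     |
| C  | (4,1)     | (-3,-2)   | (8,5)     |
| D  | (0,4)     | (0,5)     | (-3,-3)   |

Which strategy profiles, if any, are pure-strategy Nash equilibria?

A profile is a Nash equilibrium when each player is best-responding to the other.
Country 1's best responses — vs A: B (payoff 7); vs B: A (payoff 4); vs C: C (payoff 8).
Country 2's best responses — vs A: B (payoff 7); vs B: A (payoff 7); vs C: C (payoff 5); vs D: B (payoff 5).
Mutual best responses occur at (A, B), (B, A), and (C, C); at each, neither player gains by switching.

(A, B), (B, A), and (C, C)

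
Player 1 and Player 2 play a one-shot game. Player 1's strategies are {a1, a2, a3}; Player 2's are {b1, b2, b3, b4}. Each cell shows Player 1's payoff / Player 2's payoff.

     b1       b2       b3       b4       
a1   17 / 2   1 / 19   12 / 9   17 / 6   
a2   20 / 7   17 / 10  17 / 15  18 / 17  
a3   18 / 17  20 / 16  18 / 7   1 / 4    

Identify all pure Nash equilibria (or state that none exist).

Find each player's best response to every opponent strategy; NE are the intersections.
Player 1's best responses — vs b1: a2 (payoff 20); vs b2: a3 (payoff 20); vs b3: a3 (payoff 18); vs b4: a2 (payoff 18).
Player 2's best responses — vs a1: b2 (payoff 19); vs a2: b4 (payoff 17); vs a3: b1 (payoff 17).
The only mutual best response is (a2, b4); neither player gains by switching there.

(a2, b4)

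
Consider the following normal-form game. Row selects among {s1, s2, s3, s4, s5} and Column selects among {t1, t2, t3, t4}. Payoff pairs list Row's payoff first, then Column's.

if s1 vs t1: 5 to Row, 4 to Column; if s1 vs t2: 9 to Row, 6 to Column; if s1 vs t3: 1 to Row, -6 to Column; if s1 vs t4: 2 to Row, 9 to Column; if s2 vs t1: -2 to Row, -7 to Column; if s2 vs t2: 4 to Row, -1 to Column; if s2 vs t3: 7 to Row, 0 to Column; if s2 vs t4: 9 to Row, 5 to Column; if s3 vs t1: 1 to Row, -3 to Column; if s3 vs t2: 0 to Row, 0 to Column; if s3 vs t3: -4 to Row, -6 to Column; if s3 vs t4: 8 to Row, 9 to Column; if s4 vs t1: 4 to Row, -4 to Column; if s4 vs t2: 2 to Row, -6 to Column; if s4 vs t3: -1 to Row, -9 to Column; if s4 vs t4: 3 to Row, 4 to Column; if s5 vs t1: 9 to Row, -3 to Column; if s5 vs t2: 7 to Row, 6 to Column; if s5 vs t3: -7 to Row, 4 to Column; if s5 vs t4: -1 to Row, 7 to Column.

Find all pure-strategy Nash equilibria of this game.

A profile is a Nash equilibrium when each player is best-responding to the other.
Row's best responses — vs t1: s5 (payoff 9); vs t2: s1 (payoff 9); vs t3: s2 (payoff 7); vs t4: s2 (payoff 9).
Column's best responses — vs s1: t4 (payoff 9); vs s2: t4 (payoff 5); vs s3: t4 (payoff 9); vs s4: t4 (payoff 4); vs s5: t4 (payoff 7).
The only mutual best response is (s2, t4); neither player gains by switching there.

(s2, t4)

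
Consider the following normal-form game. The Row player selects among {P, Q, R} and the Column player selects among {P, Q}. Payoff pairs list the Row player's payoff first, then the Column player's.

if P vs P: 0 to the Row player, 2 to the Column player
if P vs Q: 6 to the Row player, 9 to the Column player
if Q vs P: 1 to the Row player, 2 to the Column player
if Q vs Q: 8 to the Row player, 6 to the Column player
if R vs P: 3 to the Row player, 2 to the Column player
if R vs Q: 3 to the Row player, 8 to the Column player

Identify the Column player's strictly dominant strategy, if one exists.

Q

A strategy is strictly dominant if it gives the Column player a strictly higher payoff than every other strategy, against every choice by the opponent.
Q strictly dominates: vs P: 9 > 2; vs Q: 6 > 2; vs R: 8 > 2.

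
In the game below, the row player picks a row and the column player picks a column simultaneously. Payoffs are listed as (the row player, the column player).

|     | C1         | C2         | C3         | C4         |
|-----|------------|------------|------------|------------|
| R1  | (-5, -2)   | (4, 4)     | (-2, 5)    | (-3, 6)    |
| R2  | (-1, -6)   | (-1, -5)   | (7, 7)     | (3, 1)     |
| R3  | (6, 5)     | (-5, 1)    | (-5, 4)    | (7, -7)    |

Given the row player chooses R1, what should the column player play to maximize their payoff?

C4

With the row player fixed at R1, the column player's payoffs are: C1 → -2, C2 → 4, C3 → 5, C4 → 6.
The maximum is 6, achieved by C4.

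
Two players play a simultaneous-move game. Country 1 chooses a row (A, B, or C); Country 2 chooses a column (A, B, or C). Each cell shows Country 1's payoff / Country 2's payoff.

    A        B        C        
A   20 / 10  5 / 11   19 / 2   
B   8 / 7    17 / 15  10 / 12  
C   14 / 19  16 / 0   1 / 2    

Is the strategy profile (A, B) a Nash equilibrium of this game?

No

Holding Country 2 at B: Country 1 gets 5 from A but could get 17 by switching to B. Country 1 has a profitable deviation.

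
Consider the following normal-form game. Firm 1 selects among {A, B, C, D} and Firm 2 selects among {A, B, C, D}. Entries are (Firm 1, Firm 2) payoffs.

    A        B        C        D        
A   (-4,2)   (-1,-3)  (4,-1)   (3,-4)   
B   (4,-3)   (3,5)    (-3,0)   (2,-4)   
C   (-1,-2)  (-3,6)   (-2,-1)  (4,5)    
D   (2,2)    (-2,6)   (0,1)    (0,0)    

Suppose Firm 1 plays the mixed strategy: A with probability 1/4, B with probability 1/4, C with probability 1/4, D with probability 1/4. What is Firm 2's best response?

Firm 2's best reply maximizes expected payoff against the mix.
A: (1/4)·2 + (1/4)·(-3) + (1/4)·(-2) + (1/4)·2 = -1/4
B: (1/4)·(-3) + (1/4)·5 + (1/4)·6 + (1/4)·6 = 7/2
C: (1/4)·(-1) + (1/4)·0 + (1/4)·(-1) + (1/4)·1 = -1/4
D: (1/4)·(-4) + (1/4)·(-4) + (1/4)·5 + (1/4)·0 = -3/4
Highest expected payoff is 7/2, from B.

B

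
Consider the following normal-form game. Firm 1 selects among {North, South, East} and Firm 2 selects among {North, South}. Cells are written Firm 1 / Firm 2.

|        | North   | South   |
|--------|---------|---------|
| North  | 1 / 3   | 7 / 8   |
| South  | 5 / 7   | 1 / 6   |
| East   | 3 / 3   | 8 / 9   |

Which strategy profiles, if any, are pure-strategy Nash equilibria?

A profile is a Nash equilibrium when each player is best-responding to the other.
Firm 1's best responses — vs North: South (payoff 5); vs South: East (payoff 8).
Firm 2's best responses — vs North: South (payoff 8); vs South: North (payoff 7); vs East: South (payoff 9).
Mutual best responses occur at (South, North) and (East, South); at each, neither player gains by switching.

(South, North) and (East, South)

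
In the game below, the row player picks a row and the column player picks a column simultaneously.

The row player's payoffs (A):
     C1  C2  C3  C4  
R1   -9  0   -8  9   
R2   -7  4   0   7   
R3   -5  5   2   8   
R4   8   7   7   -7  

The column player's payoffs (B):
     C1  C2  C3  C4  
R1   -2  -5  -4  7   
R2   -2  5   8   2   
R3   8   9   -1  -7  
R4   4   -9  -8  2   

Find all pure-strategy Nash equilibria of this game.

(R1, C4) and (R4, C1)

Check mutual best responses: a cell is a NE iff neither player can gain by unilaterally deviating.
The row player's best responses — vs C1: R4 (payoff 8); vs C2: R4 (payoff 7); vs C3: R4 (payoff 7); vs C4: R1 (payoff 9).
The column player's best responses — vs R1: C4 (payoff 7); vs R2: C3 (payoff 8); vs R3: C2 (payoff 9); vs R4: C1 (payoff 4).
Mutual best responses occur at (R1, C4) and (R4, C1); at each, neither player gains by switching.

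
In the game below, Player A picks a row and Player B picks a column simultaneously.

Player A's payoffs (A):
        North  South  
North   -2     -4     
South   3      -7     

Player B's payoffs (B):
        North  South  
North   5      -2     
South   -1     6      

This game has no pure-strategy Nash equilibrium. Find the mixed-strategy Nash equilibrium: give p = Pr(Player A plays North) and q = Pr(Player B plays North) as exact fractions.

p = 1/2, q = 3/8

Each player's mixing probability is pinned down by making the *other* player indifferent.
Player B indifferent between North and South: p·5 + (1−p)·(-1) = p·(-2) + (1−p)·6 ⟹ (-1) + 6p = 6 + (-8)p ⟹ p = 1/2.
Player A indifferent between North and South: q·(-2) + (1−q)·(-4) = q·3 + (1−q)·(-7) ⟹ (-4) + 2q = (-7) + 10q ⟹ q = 3/8.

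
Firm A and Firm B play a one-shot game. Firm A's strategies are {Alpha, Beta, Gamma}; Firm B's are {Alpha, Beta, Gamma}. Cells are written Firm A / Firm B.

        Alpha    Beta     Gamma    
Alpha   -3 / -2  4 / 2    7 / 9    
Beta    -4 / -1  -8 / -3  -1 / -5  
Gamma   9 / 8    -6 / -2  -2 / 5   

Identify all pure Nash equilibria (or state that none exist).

A profile is a Nash equilibrium when each player is best-responding to the other.
Firm A's best responses — vs Alpha: Gamma (payoff 9); vs Beta: Alpha (payoff 4); vs Gamma: Alpha (payoff 7).
Firm B's best responses — vs Alpha: Gamma (payoff 9); vs Beta: Alpha (payoff -1); vs Gamma: Alpha (payoff 8).
Mutual best responses occur at (Alpha, Gamma) and (Gamma, Alpha); at each, neither player gains by switching.

(Alpha, Gamma) and (Gamma, Alpha)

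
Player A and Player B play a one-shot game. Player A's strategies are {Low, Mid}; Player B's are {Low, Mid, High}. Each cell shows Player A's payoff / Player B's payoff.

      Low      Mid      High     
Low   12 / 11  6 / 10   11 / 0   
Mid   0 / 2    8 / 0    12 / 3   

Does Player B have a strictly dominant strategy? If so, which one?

Check whether one of Player B's strategies beats all alternatives regardless of what the opponent does.
Low is not dominant: against Mid, High gives 3 > 2.
Mid is not dominant: against Low, Low gives 11 > 10.
High is not dominant: against Low, Low gives 11 > 0.
No single strategy is best against every opponent action.

No strictly dominant strategy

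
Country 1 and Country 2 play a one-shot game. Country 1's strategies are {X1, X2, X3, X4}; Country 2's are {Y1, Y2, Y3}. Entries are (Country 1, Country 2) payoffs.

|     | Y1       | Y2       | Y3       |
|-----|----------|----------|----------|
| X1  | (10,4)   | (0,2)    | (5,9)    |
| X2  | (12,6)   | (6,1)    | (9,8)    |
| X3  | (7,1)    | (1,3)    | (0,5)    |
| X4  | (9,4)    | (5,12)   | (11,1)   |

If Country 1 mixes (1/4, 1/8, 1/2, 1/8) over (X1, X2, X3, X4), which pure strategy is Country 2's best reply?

Country 2's best reply maximizes expected payoff against the mix.
Y1: (1/4)·4 + (1/8)·6 + (1/2)·1 + (1/8)·4 = 11/4
Y2: (1/4)·2 + (1/8)·1 + (1/2)·3 + (1/8)·12 = 29/8
Y3: (1/4)·9 + (1/8)·8 + (1/2)·5 + (1/8)·1 = 47/8
Highest expected payoff is 47/8, from Y3.

Y3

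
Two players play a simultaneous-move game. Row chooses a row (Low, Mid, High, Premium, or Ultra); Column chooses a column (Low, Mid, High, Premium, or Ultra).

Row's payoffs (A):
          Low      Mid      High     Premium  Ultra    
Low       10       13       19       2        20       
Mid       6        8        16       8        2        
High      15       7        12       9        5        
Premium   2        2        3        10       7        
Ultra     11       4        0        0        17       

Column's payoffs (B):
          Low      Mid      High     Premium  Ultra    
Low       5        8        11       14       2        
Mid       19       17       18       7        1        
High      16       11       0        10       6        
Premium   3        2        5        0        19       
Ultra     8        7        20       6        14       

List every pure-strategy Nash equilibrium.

(High, Low)

A profile is a Nash equilibrium when each player is best-responding to the other.
Row's best responses — vs Low: High (payoff 15); vs Mid: Low (payoff 13); vs High: Low (payoff 19); vs Premium: Premium (payoff 10); vs Ultra: Low (payoff 20).
Column's best responses — vs Low: Premium (payoff 14); vs Mid: Low (payoff 19); vs High: Low (payoff 16); vs Premium: Ultra (payoff 19); vs Ultra: High (payoff 20).
The only mutual best response is (High, Low); neither player gains by switching there.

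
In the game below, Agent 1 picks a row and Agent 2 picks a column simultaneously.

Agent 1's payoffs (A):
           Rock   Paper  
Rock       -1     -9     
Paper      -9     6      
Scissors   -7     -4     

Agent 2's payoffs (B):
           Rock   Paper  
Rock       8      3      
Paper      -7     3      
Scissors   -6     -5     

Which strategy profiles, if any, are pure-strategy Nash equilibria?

(Rock, Rock) and (Paper, Paper)

Check mutual best responses: a cell is a NE iff neither player can gain by unilaterally deviating.
Agent 1's best responses — vs Rock: Rock (payoff -1); vs Paper: Paper (payoff 6).
Agent 2's best responses — vs Rock: Rock (payoff 8); vs Paper: Paper (payoff 3); vs Scissors: Paper (payoff -5).
Mutual best responses occur at (Rock, Rock) and (Paper, Paper); at each, neither player gains by switching.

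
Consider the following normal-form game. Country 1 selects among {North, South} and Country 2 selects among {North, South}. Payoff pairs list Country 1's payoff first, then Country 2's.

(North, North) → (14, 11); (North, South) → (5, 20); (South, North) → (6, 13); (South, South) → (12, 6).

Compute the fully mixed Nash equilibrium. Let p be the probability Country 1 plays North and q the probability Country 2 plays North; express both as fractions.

Each player's mixing probability is pinned down by making the *other* player indifferent.
Country 2 indifferent between North and South: p·11 + (1−p)·13 = p·20 + (1−p)·6 ⟹ 13 + (-2)p = 6 + 14p ⟹ p = 7/16.
Country 1 indifferent between North and South: q·14 + (1−q)·5 = q·6 + (1−q)·12 ⟹ 5 + 9q = 12 + (-6)q ⟹ q = 7/15.

p = 7/16, q = 7/15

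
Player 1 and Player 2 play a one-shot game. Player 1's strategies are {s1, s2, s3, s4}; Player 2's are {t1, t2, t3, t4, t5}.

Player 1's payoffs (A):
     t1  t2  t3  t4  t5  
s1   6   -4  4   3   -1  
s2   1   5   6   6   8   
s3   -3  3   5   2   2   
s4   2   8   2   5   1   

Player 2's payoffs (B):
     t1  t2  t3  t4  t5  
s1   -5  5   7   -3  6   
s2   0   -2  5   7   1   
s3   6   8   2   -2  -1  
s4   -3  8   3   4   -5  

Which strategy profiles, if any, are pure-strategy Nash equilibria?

A profile is a Nash equilibrium when each player is best-responding to the other.
Player 1's best responses — vs t1: s1 (payoff 6); vs t2: s4 (payoff 8); vs t3: s2 (payoff 6); vs t4: s2 (payoff 6); vs t5: s2 (payoff 8).
Player 2's best responses — vs s1: t3 (payoff 7); vs s2: t4 (payoff 7); vs s3: t2 (payoff 8); vs s4: t2 (payoff 8).
Mutual best responses occur at (s2, t4) and (s4, t2); at each, neither player gains by switching.

(s2, t4) and (s4, t2)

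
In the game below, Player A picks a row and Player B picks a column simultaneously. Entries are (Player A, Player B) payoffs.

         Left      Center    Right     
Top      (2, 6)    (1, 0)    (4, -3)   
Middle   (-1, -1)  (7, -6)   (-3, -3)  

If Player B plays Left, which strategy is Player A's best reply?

With Player B fixed at Left, Player A's payoffs are: Top → 2, Middle → -1.
The maximum is 2, achieved by Top.

Top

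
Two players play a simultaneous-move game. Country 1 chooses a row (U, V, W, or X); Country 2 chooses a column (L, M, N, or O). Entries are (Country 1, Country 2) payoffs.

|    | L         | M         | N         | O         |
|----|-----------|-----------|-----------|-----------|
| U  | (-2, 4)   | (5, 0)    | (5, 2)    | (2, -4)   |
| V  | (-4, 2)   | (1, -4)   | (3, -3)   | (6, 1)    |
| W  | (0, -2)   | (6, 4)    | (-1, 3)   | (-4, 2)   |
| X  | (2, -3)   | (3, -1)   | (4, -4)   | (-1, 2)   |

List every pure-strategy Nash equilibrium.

(W, M)

A profile is a Nash equilibrium when each player is best-responding to the other.
Country 1's best responses — vs L: X (payoff 2); vs M: W (payoff 6); vs N: U (payoff 5); vs O: V (payoff 6).
Country 2's best responses — vs U: L (payoff 4); vs V: L (payoff 2); vs W: M (payoff 4); vs X: O (payoff 2).
The only mutual best response is (W, M); neither player gains by switching there.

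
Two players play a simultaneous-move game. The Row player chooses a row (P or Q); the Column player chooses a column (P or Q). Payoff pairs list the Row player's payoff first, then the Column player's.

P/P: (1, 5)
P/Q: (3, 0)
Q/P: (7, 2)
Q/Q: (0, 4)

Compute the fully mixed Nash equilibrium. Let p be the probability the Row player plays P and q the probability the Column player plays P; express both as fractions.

p = 2/7, q = 1/3

In a mixed NE each player is indifferent between their pure strategies, so the opponent's mix sets the indifference.
The Column player indifferent between P and Q: p·5 + (1−p)·2 = p·0 + (1−p)·4 ⟹ 2 + 3p = 4 + (-4)p ⟹ p = 2/7.
The Row player indifferent between P and Q: q·1 + (1−q)·3 = q·7 + (1−q)·0 ⟹ 3 + (-2)q = 0 + 7q ⟹ q = 1/3.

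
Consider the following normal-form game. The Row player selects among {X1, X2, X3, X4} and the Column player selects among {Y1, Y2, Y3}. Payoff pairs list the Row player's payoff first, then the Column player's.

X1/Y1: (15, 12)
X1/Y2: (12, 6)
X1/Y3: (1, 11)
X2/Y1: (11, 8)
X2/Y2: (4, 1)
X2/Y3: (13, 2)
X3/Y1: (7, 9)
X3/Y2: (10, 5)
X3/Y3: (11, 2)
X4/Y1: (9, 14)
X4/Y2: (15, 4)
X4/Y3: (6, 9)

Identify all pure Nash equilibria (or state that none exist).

(X1, Y1)

A profile is a Nash equilibrium when each player is best-responding to the other.
The Row player's best responses — vs Y1: X1 (payoff 15); vs Y2: X4 (payoff 15); vs Y3: X2 (payoff 13).
The Column player's best responses — vs X1: Y1 (payoff 12); vs X2: Y1 (payoff 8); vs X3: Y1 (payoff 9); vs X4: Y1 (payoff 14).
The only mutual best response is (X1, Y1); neither player gains by switching there.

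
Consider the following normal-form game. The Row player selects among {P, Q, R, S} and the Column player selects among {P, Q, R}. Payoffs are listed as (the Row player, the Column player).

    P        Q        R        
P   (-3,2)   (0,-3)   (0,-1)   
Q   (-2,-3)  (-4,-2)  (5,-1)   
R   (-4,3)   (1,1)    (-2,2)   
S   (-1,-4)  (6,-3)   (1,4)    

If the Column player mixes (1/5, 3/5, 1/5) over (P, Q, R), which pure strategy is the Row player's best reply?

Compute the Row player's expected payoff from each pure strategy against the given mix.
P: (1/5)·(-3) + (3/5)·0 + (1/5)·0 = -3/5
Q: (1/5)·(-2) + (3/5)·(-4) + (1/5)·5 = -9/5
R: (1/5)·(-4) + (3/5)·1 + (1/5)·(-2) = -3/5
S: (1/5)·(-1) + (3/5)·6 + (1/5)·1 = 18/5
Highest expected payoff is 18/5, from S.

S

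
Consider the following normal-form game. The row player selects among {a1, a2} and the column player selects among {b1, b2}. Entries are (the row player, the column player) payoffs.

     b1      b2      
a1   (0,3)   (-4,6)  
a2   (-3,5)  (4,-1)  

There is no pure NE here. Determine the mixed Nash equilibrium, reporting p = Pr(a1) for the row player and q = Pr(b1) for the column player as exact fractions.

p = 2/3, q = 8/11

In a mixed NE each player is indifferent between their pure strategies, so the opponent's mix sets the indifference.
The column player indifferent between b1 and b2: p·3 + (1−p)·5 = p·6 + (1−p)·(-1) ⟹ 5 + (-2)p = (-1) + 7p ⟹ p = 2/3.
The row player indifferent between a1 and a2: q·0 + (1−q)·(-4) = q·(-3) + (1−q)·4 ⟹ (-4) + 4q = 4 + (-7)q ⟹ q = 8/11.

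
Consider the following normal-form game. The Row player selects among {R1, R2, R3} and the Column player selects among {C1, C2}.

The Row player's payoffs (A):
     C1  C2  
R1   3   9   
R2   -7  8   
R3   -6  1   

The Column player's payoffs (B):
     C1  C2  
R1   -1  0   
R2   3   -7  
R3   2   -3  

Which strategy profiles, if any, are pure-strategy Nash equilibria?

A profile is a Nash equilibrium when each player is best-responding to the other.
The Row player's best responses — vs C1: R1 (payoff 3); vs C2: R1 (payoff 9).
The Column player's best responses — vs R1: C2 (payoff 0); vs R2: C1 (payoff 3); vs R3: C1 (payoff 2).
The only mutual best response is (R1, C2); neither player gains by switching there.

(R1, C2)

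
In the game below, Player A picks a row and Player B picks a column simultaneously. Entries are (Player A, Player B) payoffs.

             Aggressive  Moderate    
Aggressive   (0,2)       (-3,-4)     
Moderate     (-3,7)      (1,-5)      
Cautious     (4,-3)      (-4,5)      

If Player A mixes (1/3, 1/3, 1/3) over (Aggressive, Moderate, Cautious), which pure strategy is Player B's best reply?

Player B's best reply maximizes expected payoff against the mix.
Aggressive: (1/3)·2 + (1/3)·7 + (1/3)·(-3) = 2
Moderate: (1/3)·(-4) + (1/3)·(-5) + (1/3)·5 = -4/3
Highest expected payoff is 2, from Aggressive.

Aggressive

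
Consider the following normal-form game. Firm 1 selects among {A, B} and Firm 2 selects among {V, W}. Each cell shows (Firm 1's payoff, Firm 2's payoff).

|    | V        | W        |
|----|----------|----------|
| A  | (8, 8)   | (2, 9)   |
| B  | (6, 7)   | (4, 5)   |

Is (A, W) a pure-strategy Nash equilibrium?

Holding Firm 2 at W: Firm 1 gets 2 from A but could get 4 by switching to B. Firm 1 has a profitable deviation.

No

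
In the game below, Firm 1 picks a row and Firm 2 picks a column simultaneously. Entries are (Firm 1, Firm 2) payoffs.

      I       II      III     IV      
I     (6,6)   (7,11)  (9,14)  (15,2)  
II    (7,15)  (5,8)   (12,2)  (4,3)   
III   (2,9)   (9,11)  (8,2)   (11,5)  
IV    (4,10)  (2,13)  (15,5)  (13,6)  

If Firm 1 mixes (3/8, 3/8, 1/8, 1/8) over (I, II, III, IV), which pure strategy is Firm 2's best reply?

Firm 2's best reply maximizes expected payoff against the mix.
I: (3/8)·6 + (3/8)·15 + (1/8)·9 + (1/8)·10 = 41/4
II: (3/8)·11 + (3/8)·8 + (1/8)·11 + (1/8)·13 = 81/8
III: (3/8)·14 + (3/8)·2 + (1/8)·2 + (1/8)·5 = 55/8
IV: (3/8)·2 + (3/8)·3 + (1/8)·5 + (1/8)·6 = 13/4
Highest expected payoff is 41/4, from I.

I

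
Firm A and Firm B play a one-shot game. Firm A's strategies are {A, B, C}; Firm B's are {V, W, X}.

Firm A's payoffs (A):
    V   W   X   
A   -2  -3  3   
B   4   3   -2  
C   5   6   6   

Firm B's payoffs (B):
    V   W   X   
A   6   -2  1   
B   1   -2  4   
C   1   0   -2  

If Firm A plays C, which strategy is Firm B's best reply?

With Firm A fixed at C, Firm B's payoffs are: V → 1, W → 0, X → -2.
The maximum is 1, achieved by V.

V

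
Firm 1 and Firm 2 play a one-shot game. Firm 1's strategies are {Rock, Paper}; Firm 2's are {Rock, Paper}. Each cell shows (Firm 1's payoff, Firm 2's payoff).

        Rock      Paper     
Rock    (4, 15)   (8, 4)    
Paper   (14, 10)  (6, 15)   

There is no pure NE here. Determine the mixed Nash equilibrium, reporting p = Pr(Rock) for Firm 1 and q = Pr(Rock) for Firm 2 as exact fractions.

In a mixed NE each player is indifferent between their pure strategies, so the opponent's mix sets the indifference.
Firm 2 indifferent between Rock and Paper: p·15 + (1−p)·10 = p·4 + (1−p)·15 ⟹ 10 + 5p = 15 + (-11)p ⟹ p = 5/16.
Firm 1 indifferent between Rock and Paper: q·4 + (1−q)·8 = q·14 + (1−q)·6 ⟹ 8 + (-4)q = 6 + 8q ⟹ q = 1/6.

p = 5/16, q = 1/6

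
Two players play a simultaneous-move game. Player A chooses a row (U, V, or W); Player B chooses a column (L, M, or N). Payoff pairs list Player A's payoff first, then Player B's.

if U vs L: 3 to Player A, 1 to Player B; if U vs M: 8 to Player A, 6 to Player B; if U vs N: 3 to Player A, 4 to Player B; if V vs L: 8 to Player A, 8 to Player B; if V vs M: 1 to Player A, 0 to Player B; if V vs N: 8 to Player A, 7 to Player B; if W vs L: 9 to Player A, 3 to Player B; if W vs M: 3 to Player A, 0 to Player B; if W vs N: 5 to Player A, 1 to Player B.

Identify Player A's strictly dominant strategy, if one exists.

Check whether one of Player A's strategies beats all alternatives regardless of what the opponent does.
U is not dominant: against L, V gives 8 > 3.
V is not dominant: against L, W gives 9 > 8.
W is not dominant: against M, U gives 8 > 3.
No single strategy is best against every opponent action.

No strictly dominant strategy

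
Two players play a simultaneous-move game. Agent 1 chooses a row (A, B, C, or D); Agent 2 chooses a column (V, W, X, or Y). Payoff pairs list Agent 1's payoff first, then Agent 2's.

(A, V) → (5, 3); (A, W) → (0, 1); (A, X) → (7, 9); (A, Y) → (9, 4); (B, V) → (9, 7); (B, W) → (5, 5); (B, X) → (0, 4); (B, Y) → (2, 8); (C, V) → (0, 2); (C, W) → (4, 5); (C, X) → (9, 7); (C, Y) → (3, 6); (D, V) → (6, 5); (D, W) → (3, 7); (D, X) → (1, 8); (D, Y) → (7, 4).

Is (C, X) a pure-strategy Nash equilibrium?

Yes

Holding Agent 2 at X: Agent 1 gets 9 from C, versus 7 from A, 0 from B, 1 from D. No profitable deviation for Agent 1.
Holding Agent 1 at C: Agent 2 gets 7 from X, versus 2 from V, 5 from W, 6 from Y. No profitable deviation for Agent 2 either.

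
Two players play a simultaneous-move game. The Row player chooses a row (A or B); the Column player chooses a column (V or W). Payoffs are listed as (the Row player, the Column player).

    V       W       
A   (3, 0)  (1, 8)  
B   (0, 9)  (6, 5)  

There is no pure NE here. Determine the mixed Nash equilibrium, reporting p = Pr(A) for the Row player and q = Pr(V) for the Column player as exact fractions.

In a mixed NE each player is indifferent between their pure strategies, so the opponent's mix sets the indifference.
The Column player indifferent between V and W: p·0 + (1−p)·9 = p·8 + (1−p)·5 ⟹ 9 + (-9)p = 5 + 3p ⟹ p = 1/3.
The Row player indifferent between A and B: q·3 + (1−q)·1 = q·0 + (1−q)·6 ⟹ 1 + 2q = 6 + (-6)q ⟹ q = 5/8.

p = 1/3, q = 5/8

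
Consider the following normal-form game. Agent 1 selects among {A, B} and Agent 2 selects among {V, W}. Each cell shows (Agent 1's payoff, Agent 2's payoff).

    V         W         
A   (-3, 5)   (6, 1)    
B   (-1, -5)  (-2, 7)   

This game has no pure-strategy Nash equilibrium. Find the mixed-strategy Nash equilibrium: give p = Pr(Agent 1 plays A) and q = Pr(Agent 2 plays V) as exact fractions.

p = 3/4, q = 4/5

Each player's mixing probability is pinned down by making the *other* player indifferent.
Agent 2 indifferent between V and W: p·5 + (1−p)·(-5) = p·1 + (1−p)·7 ⟹ (-5) + 10p = 7 + (-6)p ⟹ p = 3/4.
Agent 1 indifferent between A and B: q·(-3) + (1−q)·6 = q·(-1) + (1−q)·(-2) ⟹ 6 + (-9)q = (-2) + 1q ⟹ q = 4/5.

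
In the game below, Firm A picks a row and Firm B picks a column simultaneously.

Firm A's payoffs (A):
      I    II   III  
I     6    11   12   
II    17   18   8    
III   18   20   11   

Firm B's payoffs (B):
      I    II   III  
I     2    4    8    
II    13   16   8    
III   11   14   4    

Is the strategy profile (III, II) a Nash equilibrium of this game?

Yes

Holding Firm B at II: Firm A gets 20 from III, versus 11 from I, 18 from II. No profitable deviation for Firm A.
Holding Firm A at III: Firm B gets 14 from II, versus 11 from I, 4 from III. No profitable deviation for Firm B either.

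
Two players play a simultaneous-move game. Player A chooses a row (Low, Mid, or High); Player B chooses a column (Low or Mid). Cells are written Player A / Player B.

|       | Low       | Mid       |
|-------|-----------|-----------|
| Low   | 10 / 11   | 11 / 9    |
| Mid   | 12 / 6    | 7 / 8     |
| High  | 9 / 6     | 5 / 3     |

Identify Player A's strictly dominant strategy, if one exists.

None

Check whether one of Player A's strategies beats all alternatives regardless of what the opponent does.
Low is not dominant: against Low, Mid gives 12 > 10.
Mid is not dominant: against Mid, Low gives 11 > 7.
High is not dominant: against Low, Low gives 10 > 9.
No single strategy is best against every opponent action.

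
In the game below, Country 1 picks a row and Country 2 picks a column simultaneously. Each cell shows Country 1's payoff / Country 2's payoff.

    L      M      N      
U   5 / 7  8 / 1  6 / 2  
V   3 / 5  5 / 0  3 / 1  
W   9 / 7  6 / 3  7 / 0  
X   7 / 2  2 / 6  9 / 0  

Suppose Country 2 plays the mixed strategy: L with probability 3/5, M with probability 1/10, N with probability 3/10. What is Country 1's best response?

Compute Country 1's expected payoff from each pure strategy against the given mix.
U: (3/5)·5 + (1/10)·8 + (3/10)·6 = 28/5
V: (3/5)·3 + (1/10)·5 + (3/10)·3 = 16/5
W: (3/5)·9 + (1/10)·6 + (3/10)·7 = 81/10
X: (3/5)·7 + (1/10)·2 + (3/10)·9 = 71/10
Highest expected payoff is 81/10, from W.

W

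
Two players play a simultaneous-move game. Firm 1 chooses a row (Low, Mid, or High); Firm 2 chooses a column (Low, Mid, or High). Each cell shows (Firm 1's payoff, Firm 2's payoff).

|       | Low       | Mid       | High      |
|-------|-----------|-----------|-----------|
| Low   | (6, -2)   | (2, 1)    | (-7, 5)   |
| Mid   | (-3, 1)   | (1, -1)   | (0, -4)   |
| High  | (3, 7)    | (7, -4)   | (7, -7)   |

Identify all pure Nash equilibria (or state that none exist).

Check mutual best responses: a cell is a NE iff neither player can gain by unilaterally deviating.
Firm 1's best responses — vs Low: Low (payoff 6); vs Mid: High (payoff 7); vs High: High (payoff 7).
Firm 2's best responses — vs Low: High (payoff 5); vs Mid: Low (payoff 1); vs High: Low (payoff 7).
No cell has both players best-responding. For instance, Firm 1's best reply to Mid is High, but against High Firm 2 prefers Low over Mid.

There is no pure-strategy Nash equilibrium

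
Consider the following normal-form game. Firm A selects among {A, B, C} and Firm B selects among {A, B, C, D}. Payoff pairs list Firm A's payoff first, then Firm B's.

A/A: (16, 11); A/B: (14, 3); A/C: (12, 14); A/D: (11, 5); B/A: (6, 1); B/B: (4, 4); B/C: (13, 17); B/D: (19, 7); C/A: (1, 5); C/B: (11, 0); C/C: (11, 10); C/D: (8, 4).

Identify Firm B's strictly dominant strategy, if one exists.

C

A strategy is strictly dominant if it gives Firm B a strictly higher payoff than every other strategy, against every choice by the opponent.
C strictly dominates: vs A: 14 > each of {11, 3, 5}; vs B: 17 > each of {1, 4, 7}; vs C: 10 > each of {5, 0, 4}.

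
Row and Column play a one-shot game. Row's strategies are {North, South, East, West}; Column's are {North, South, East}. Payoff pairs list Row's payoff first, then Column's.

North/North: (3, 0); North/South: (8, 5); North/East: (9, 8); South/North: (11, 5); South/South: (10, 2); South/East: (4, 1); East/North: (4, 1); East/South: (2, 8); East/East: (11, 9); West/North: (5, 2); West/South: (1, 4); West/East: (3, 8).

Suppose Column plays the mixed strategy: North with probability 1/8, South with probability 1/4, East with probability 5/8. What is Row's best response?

Row's best reply maximizes expected payoff against the mix.
North: (1/8)·3 + (1/4)·8 + (5/8)·9 = 8
South: (1/8)·11 + (1/4)·10 + (5/8)·4 = 51/8
East: (1/8)·4 + (1/4)·2 + (5/8)·11 = 63/8
West: (1/8)·5 + (1/4)·1 + (5/8)·3 = 11/4
Highest expected payoff is 8, from North.

North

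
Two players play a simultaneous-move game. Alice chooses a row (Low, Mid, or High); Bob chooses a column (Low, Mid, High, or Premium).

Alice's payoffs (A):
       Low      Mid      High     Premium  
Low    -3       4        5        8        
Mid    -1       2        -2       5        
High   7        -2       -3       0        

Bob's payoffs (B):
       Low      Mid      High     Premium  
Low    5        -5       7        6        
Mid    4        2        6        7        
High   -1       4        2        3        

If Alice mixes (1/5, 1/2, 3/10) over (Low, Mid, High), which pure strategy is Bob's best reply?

Premium

Compute Bob's expected payoff from each pure strategy against the given mix.
Low: (1/5)·5 + (1/2)·4 + (3/10)·(-1) = 27/10
Mid: (1/5)·(-5) + (1/2)·2 + (3/10)·4 = 6/5
High: (1/5)·7 + (1/2)·6 + (3/10)·2 = 5
Premium: (1/5)·6 + (1/2)·7 + (3/10)·3 = 28/5
Highest expected payoff is 28/5, from Premium.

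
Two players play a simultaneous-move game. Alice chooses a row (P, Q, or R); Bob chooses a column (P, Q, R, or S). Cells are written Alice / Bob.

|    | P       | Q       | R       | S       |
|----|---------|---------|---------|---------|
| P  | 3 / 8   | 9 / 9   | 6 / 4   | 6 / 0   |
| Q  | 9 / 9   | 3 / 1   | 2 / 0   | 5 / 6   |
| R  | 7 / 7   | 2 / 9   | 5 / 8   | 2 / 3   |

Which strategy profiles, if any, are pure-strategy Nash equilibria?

(P, Q) and (Q, P)

A profile is a Nash equilibrium when each player is best-responding to the other.
Alice's best responses — vs P: Q (payoff 9); vs Q: P (payoff 9); vs R: P (payoff 6); vs S: P (payoff 6).
Bob's best responses — vs P: Q (payoff 9); vs Q: P (payoff 9); vs R: Q (payoff 9).
Mutual best responses occur at (P, Q) and (Q, P); at each, neither player gains by switching.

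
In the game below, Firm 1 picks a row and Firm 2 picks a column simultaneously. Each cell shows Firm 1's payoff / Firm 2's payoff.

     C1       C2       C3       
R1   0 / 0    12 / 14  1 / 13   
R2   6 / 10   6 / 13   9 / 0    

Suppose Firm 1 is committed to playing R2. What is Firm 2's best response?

C2

With Firm 1 fixed at R2, Firm 2's payoffs are: C1 → 10, C2 → 13, C3 → 0.
The maximum is 13, achieved by C2.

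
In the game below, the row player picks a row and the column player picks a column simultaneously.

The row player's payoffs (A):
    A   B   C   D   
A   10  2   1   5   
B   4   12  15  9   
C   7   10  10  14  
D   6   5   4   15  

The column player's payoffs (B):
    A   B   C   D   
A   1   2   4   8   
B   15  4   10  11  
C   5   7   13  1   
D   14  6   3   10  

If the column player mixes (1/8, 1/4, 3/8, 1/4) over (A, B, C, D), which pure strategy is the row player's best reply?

B

Compute the row player's expected payoff from each pure strategy against the given mix.
A: (1/8)·10 + (1/4)·2 + (3/8)·1 + (1/4)·5 = 27/8
B: (1/8)·4 + (1/4)·12 + (3/8)·15 + (1/4)·9 = 91/8
C: (1/8)·7 + (1/4)·10 + (3/8)·10 + (1/4)·14 = 85/8
D: (1/8)·6 + (1/4)·5 + (3/8)·4 + (1/4)·15 = 29/4
Highest expected payoff is 91/8, from B.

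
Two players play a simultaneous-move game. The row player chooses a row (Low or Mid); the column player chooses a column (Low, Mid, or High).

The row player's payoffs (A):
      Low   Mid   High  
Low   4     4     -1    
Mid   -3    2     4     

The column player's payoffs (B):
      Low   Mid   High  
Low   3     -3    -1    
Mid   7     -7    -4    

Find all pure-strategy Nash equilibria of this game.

(Low, Low)

Find each player's best response to every opponent strategy; NE are the intersections.
The row player's best responses — vs Low: Low (payoff 4); vs Mid: Low (payoff 4); vs High: Mid (payoff 4).
The column player's best responses — vs Low: Low (payoff 3); vs Mid: Low (payoff 7).
The only mutual best response is (Low, Low); neither player gains by switching there.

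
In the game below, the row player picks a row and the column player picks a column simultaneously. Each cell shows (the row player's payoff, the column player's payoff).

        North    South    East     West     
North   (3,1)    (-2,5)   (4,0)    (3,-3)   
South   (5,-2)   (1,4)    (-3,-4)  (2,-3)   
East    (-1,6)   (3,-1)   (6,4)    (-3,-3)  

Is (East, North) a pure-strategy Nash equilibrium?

No

Holding the column player at North: the row player gets -1 from East but could get 5 by switching to South. The row player has a profitable deviation.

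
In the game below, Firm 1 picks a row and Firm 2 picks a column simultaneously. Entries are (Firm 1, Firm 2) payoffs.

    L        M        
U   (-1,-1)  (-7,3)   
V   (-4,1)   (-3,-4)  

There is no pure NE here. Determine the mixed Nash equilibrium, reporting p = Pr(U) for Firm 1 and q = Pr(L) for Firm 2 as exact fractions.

In a mixed NE each player is indifferent between their pure strategies, so the opponent's mix sets the indifference.
Firm 2 indifferent between L and M: p·(-1) + (1−p)·1 = p·3 + (1−p)·(-4) ⟹ 1 + (-2)p = (-4) + 7p ⟹ p = 5/9.
Firm 1 indifferent between U and V: q·(-1) + (1−q)·(-7) = q·(-4) + (1−q)·(-3) ⟹ (-7) + 6q = (-3) + (-1)q ⟹ q = 4/7.

p = 5/9, q = 4/7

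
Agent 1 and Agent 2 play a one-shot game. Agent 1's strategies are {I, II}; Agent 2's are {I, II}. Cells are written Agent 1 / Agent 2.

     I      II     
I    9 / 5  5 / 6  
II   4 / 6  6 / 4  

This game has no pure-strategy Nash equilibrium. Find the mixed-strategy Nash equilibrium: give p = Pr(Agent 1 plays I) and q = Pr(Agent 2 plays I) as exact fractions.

p = 2/3, q = 1/6

Each player's mixing probability is pinned down by making the *other* player indifferent.
Agent 2 indifferent between I and II: p·5 + (1−p)·6 = p·6 + (1−p)·4 ⟹ 6 + (-1)p = 4 + 2p ⟹ p = 2/3.
Agent 1 indifferent between I and II: q·9 + (1−q)·5 = q·4 + (1−q)·6 ⟹ 5 + 4q = 6 + (-2)q ⟹ q = 1/6.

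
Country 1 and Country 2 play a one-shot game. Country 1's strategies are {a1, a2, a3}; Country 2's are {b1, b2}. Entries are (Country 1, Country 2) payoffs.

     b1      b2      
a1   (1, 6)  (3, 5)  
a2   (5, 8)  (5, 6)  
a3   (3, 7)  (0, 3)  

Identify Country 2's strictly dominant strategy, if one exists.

A strategy is strictly dominant if it gives Country 2 a strictly higher payoff than every other strategy, against every choice by the opponent.
b1 strictly dominates: vs a1: 6 > 5; vs a2: 8 > 6; vs a3: 7 > 3.

b1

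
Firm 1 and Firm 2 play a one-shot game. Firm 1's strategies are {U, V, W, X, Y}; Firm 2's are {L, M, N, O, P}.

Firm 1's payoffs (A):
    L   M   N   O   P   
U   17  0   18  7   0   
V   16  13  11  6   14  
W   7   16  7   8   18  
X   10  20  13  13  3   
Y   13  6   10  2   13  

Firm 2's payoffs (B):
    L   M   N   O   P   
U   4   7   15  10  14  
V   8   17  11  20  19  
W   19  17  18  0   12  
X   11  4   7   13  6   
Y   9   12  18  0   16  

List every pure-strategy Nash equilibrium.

(U, N) and (X, O)

A profile is a Nash equilibrium when each player is best-responding to the other.
Firm 1's best responses — vs L: U (payoff 17); vs M: X (payoff 20); vs N: U (payoff 18); vs O: X (payoff 13); vs P: W (payoff 18).
Firm 2's best responses — vs U: N (payoff 15); vs V: O (payoff 20); vs W: L (payoff 19); vs X: O (payoff 13); vs Y: N (payoff 18).
Mutual best responses occur at (U, N) and (X, O); at each, neither player gains by switching.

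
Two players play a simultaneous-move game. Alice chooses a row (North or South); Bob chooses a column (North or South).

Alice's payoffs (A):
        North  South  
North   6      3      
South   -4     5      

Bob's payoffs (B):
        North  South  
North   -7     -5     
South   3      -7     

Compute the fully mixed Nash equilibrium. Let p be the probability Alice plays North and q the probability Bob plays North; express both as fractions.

Each player's mixing probability is pinned down by making the *other* player indifferent.
Bob indifferent between North and South: p·(-7) + (1−p)·3 = p·(-5) + (1−p)·(-7) ⟹ 3 + (-10)p = (-7) + 2p ⟹ p = 5/6.
Alice indifferent between North and South: q·6 + (1−q)·3 = q·(-4) + (1−q)·5 ⟹ 3 + 3q = 5 + (-9)q ⟹ q = 1/6.

p = 5/6, q = 1/6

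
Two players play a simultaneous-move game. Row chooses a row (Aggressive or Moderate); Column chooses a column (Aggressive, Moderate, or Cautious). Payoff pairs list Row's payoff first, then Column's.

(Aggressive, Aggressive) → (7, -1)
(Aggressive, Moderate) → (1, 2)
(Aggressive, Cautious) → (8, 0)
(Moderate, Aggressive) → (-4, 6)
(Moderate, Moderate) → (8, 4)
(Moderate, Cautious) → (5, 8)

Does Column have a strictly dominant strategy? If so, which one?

None

A strategy is strictly dominant if it gives Column a strictly higher payoff than every other strategy, against every choice by the opponent.
Aggressive is not dominant: against Aggressive, Moderate gives 2 > -1.
Moderate is not dominant: against Moderate, Aggressive gives 6 > 4.
Cautious is not dominant: against Aggressive, Moderate gives 2 > 0.
No single strategy is best against every opponent action.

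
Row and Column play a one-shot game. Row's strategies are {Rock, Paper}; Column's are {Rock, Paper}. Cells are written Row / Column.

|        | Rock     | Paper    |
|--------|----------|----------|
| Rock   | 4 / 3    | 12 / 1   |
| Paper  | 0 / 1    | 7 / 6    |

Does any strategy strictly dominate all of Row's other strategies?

Rock

A strategy is strictly dominant if it gives Row a strictly higher payoff than every other strategy, against every choice by the opponent.
Rock strictly dominates: vs Rock: 4 > 0; vs Paper: 12 > 7.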